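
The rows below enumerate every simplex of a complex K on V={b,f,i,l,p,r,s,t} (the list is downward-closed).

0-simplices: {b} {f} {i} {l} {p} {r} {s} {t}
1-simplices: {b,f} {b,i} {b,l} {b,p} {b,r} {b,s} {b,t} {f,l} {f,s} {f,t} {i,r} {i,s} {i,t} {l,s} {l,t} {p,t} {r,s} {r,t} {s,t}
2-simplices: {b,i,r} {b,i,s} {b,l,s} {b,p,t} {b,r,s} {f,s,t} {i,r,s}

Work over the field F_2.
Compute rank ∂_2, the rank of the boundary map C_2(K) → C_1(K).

n_0=8 n_1=19 n_2=7  [Z2]
∂1: piv[bf,bi,bl,bp,br,bs,bt] rk=7  ker:fl,fs,ft,ir,is,it,ls,lt,pt,rs,rt,st
∂2: piv[bir,bis,bls,bpt,brs,fst] rk=6  ker:irs
rk∂_2=6

rank∂_2=6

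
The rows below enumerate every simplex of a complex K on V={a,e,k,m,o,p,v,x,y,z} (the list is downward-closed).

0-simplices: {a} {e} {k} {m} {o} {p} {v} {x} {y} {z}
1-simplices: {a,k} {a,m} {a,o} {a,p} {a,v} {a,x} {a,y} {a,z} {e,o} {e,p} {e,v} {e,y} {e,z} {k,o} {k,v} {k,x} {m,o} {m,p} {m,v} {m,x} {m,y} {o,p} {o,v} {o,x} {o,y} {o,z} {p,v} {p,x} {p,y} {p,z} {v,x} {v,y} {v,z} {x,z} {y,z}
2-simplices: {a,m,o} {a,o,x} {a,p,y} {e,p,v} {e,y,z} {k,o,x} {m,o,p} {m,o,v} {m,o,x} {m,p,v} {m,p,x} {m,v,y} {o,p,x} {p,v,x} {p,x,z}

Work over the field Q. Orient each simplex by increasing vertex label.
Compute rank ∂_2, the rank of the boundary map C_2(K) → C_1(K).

rank∂_2=14

n_0=10 n_1=35 n_2=15  [Q]
∂1: piv[ak,am,ao,ap,av,ax,ay,az,eo] rk=9  ker:ep,ev,ey,ez,ko,kv,kx,mo,mp,mv,mx,my,op,ov,ox,oy,oz,pv,px,py,pz,vx,vy,vz,xz,yz
∂2: piv[amo,aox,apy,epv,eyz,kox,mop,mov,mox,mpv,mpx,mvy,pvx,pxz] rk=14  ker:opx
rk∂_2=14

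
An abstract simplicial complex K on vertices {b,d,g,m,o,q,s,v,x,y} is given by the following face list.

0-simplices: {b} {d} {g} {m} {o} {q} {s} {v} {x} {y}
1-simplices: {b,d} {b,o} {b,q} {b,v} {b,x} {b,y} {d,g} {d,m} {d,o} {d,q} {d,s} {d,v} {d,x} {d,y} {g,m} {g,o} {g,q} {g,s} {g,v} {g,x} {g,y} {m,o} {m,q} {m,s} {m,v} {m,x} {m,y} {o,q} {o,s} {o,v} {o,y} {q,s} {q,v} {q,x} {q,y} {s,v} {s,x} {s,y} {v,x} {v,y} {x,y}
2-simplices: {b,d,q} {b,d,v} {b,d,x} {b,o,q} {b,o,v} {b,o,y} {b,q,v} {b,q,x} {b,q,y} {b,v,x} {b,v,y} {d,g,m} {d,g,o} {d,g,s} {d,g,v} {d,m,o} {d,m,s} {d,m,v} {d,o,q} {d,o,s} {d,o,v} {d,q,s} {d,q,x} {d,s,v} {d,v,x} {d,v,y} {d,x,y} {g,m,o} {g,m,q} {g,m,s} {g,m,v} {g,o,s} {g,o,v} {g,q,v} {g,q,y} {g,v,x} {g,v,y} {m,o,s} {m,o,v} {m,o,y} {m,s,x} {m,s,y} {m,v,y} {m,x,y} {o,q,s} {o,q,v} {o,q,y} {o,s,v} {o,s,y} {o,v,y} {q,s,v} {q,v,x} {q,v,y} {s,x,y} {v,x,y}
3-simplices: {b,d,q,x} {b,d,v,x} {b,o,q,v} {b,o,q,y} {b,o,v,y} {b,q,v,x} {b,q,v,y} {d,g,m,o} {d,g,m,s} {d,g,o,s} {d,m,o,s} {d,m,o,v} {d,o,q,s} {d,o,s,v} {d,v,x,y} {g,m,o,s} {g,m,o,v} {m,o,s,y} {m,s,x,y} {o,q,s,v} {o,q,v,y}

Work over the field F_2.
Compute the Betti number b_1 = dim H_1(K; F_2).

n_0=10 n_1=41 n_2=55 n_3=21  [Z2]
∂1: piv[bd,bo,bq,bv,bx,by,dg,dm,ds] rk=9  ker:do,dq,dv,dx,dy,gm,go,gq,gs,gv,gx,gy,mo,mq,ms,mv,mx,my,oq,os,ov,oy,qs,qv,qx,qy,sv,sx,sy,vx,vy,xy
∂2: piv[bdq,bdv,bdx,boq,bov,boy,bqv,bqx,bqy,bvx,bvy,dgm,dgo,dgs,dgv,dmo,dms,dmv,doq,dos,dqs,dsv,dvy,dxy,gmq,gqv,gqy,gvx,moy,msx,msy,mxy] rk=32  ker:dov,dqx,dvx,gmo,gms,gmv,gos,gov,gvy,mos,mov,mvy,oqs,oqv,oqy,osv,osy,ovy,qsv,qvx,qvy,sxy,vxy
∂3: piv[bdqx,bdvx,boqv,boqy,bovy,bqvx,bqvy,dgmo,dgms,dgos,dmos,dmov,doqs,dosv,dvxy,gmov,mosy,msxy,oqsv] rk=19  ker:gmos,oqvy
b_1=(41−9)−32=0

b_1=0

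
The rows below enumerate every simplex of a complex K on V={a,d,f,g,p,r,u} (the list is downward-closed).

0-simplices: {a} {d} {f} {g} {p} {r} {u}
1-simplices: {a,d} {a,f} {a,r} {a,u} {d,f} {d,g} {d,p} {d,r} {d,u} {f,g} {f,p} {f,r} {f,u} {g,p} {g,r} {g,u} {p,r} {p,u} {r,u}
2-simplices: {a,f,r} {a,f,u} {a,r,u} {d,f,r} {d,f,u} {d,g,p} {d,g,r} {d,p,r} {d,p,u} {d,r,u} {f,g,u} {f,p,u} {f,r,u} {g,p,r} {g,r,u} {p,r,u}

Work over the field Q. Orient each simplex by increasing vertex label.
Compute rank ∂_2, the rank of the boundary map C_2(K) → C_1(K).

n_0=7 n_1=19 n_2=16  [Q]
∂1: piv[ad,af,ar,au,dg,dp] rk=6  ker:df,dr,du,fg,fp,fr,fu,gp,gr,gu,pr,pu,ru
∂2: piv[afr,afu,aru,dfr,dfu,dgp,dgr,dpr,dpu,fgu,fpu,gru] rk=12  ker:dru,fru,gpr,pru
rk∂_2=12

rank∂_2=12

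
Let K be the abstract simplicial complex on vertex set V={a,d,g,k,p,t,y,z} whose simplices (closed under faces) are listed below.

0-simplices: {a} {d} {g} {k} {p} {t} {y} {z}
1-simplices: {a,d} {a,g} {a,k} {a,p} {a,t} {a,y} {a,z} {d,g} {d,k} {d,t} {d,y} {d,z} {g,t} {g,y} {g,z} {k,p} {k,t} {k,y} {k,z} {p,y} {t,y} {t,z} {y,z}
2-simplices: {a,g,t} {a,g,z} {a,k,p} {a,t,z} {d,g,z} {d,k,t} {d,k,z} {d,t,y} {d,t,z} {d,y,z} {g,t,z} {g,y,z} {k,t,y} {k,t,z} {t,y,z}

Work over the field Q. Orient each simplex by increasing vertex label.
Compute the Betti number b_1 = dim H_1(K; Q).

n_0=8 n_1=23 n_2=15  [Q]
∂1: piv[ad,ag,ak,ap,at,ay,az] rk=7  ker:dg,dk,dt,dy,dz,gt,gy,gz,kp,kt,ky,kz,py,ty,tz,yz
∂2: piv[agt,agz,akp,atz,dgz,dkt,dkz,dty,dtz,dyz,gyz,kty] rk=12  ker:gtz,ktz,tyz
b_1=(23−7)−12=4

b_1=4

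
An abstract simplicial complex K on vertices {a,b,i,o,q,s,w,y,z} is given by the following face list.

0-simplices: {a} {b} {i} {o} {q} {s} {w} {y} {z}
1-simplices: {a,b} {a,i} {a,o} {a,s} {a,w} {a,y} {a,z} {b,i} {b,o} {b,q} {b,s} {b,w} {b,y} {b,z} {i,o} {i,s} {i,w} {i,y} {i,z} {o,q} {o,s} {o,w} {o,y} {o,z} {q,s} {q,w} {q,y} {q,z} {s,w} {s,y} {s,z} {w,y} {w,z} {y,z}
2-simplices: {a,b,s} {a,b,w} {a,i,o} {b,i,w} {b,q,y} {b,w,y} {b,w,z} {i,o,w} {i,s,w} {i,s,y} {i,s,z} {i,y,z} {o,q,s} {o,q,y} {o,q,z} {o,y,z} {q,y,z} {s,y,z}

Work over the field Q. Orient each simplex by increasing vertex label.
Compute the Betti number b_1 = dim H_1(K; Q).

n_0=9 n_1=34 n_2=18  [Q]
∂1: piv[ab,ai,ao,as,aw,ay,az,bq] rk=8  ker:bi,bo,bs,bw,by,bz,io,is,iw,iy,iz,oq,os,ow,oy,oz,qs,qw,qy,qz,sw,sy,sz,wy,wz,yz
∂2: piv[abs,abw,aio,biw,bqy,bwy,bwz,iow,isw,isy,isz,iyz,oqs,oqy,oqz,oyz] rk=16  ker:qyz,syz
b_1=(34−8)−16=10

b_1=10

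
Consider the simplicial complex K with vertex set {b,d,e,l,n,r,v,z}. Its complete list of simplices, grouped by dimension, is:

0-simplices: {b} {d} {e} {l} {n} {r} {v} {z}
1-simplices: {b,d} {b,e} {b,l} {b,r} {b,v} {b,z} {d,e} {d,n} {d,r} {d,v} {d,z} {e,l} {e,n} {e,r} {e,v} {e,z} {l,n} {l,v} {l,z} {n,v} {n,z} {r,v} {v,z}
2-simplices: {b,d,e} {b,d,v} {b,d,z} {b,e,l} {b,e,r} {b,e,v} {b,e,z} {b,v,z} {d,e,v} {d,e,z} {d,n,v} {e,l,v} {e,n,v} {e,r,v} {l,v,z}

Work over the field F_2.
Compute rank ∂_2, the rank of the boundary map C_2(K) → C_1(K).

n_0=8 n_1=23 n_2=15  [Z2]
∂1: piv[bd,be,bl,br,bv,bz,dn] rk=7  ker:de,dr,dv,dz,el,en,er,ev,ez,ln,lv,lz,nv,nz,rv,vz
∂2: piv[bde,bdv,bdz,bel,ber,bev,bez,bvz,dnv,elv,env,erv,lvz] rk=13  ker:dev,dez
rk∂_2=13

rank∂_2=13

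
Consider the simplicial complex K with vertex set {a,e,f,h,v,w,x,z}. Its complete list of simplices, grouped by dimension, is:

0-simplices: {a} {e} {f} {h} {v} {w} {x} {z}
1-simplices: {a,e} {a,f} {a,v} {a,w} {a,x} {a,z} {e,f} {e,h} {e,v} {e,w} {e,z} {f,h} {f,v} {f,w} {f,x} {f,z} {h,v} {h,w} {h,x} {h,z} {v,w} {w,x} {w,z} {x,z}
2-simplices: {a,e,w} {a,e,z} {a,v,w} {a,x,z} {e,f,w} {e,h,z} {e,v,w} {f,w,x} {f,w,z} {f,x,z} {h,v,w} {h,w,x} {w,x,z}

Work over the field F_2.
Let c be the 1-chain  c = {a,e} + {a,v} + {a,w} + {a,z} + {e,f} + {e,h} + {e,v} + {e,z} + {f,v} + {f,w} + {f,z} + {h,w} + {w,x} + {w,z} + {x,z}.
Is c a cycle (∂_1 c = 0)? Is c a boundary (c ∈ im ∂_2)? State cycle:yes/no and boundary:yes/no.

n_0=8 n_1=24 n_2=13  [Z2]
∂1: piv[ae,af,av,aw,ax,az,eh] rk=7  ker:ef,ev,ew,ez,fh,fv,fw,fx,fz,hv,hw,hx,hz,vw,wx,wz,xz
∂2: piv[aew,aez,avw,axz,efw,ehz,evw,fwx,fwz,fxz,hvw,hwx] rk=12  ker:wxz
∂1c = {e} + {v} + {w} + {z}

cycle:no boundary:no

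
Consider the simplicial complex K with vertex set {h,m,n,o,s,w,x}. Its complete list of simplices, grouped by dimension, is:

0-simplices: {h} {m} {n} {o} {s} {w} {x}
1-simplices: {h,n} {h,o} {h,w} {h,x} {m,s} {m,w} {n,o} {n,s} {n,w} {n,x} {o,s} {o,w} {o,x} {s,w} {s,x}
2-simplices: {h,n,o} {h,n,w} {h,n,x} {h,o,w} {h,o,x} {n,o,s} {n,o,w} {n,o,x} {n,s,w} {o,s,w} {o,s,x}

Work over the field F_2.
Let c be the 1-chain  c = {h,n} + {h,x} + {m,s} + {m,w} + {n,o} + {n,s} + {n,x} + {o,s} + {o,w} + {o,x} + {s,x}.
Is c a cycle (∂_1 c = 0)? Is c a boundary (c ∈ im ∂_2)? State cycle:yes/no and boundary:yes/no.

cycle:yes boundary:no

n_0=7 n_1=15 n_2=11  [Z2]
∂1: piv[hn,ho,hw,hx,ms,mw] rk=6  ker:no,ns,nw,nx,os,ow,ox,sw,sx
∂2: piv[hno,hnw,hnx,how,hox,nos,nsw,osx] rk=8  ker:now,nox,osw
∂1c = 0
c vs im∂2: residual ≠ 0 ⇒ not boundary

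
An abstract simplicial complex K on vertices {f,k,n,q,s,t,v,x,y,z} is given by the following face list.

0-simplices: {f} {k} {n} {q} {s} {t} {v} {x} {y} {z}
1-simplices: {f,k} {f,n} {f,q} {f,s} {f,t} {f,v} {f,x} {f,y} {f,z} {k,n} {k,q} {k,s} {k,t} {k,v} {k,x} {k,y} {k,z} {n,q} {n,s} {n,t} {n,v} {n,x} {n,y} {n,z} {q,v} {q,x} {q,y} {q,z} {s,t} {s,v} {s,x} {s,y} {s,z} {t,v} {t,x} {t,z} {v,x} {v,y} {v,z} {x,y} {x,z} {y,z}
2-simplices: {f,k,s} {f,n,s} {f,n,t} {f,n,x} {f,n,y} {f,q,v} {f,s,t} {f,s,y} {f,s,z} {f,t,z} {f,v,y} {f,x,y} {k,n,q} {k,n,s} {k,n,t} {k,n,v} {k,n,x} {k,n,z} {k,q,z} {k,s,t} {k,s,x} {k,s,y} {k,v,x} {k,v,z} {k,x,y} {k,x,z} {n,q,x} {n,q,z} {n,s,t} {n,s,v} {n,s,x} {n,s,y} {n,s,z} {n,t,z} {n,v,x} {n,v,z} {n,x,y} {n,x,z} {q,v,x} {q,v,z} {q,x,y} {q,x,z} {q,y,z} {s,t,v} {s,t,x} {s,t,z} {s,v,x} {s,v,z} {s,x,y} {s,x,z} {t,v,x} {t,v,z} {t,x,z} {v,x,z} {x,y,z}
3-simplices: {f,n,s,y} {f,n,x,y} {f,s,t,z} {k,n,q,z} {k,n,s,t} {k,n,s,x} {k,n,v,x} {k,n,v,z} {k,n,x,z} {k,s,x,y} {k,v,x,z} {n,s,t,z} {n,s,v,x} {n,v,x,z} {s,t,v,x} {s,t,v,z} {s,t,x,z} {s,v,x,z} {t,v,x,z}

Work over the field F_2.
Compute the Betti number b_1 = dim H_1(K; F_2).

b_1=1

n_0=10 n_1=42 n_2=55 n_3=19  [Z2]
∂1: piv[fk,fn,fq,fs,ft,fv,fx,fy,fz] rk=9  ker:kn,kq,ks,kt,kv,kx,ky,kz,nq,ns,nt,nv,nx,ny,nz,qv,qx,qy,qz,st,sv,sx,sy,sz,tv,tx,tz,vx,vy,vz,xy,xz,yz
∂2: piv[fks,fns,fnt,fnx,fny,fqv,fst,fsy,fsz,ftz,fvy,fxy,knq,kns,knt,knv,knx,knz,kqz,ksx,ksy,kvx,kvz,kxz,nqx,nsv,nsz,qvx,qxy,qyz,stv,stx] rk=32  ker:kst,kxy,nqz,nst,nsx,nsy,ntz,nvx,nvz,nxy,nxz,qvz,qxz,stz,svx,svz,sxy,sxz,tvx,tvz,txz,vxz,xyz
∂3: piv[fnsy,fnxy,fstz,knqz,knst,knsx,knvx,knvz,knxz,ksxy,kvxz,nstz,nsvx,stvx,stvz,stxz,svxz] rk=17  ker:nvxz,tvxz
b_1=(42−9)−32=1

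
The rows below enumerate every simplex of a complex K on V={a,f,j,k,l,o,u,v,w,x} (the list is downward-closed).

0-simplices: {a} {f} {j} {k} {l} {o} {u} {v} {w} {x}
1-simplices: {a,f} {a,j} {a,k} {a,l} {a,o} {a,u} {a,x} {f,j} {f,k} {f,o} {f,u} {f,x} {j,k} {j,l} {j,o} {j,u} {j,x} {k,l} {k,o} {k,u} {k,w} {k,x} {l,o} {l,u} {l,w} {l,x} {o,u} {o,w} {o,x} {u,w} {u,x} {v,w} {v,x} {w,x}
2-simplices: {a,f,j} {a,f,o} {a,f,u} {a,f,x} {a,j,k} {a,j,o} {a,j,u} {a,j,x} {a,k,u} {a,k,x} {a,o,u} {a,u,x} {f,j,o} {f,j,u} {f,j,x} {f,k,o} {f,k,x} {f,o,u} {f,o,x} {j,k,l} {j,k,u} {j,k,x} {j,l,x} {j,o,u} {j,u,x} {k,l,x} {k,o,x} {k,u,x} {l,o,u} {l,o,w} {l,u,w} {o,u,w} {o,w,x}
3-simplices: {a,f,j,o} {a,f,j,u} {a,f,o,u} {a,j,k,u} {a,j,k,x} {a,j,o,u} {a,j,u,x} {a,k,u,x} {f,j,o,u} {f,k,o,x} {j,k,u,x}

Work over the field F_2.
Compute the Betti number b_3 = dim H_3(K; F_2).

b_3=2

n_0=10 n_1=34 n_2=33 n_3=11  [Z2]
∂1: piv[af,aj,ak,al,ao,au,ax,kw,vw] rk=9  ker:fj,fk,fo,fu,fx,jk,jl,jo,ju,jx,kl,ko,ku,kx,lo,lu,lw,lx,ou,ow,ox,uw,ux,vx,wx
∂2: piv[afj,afo,afu,afx,ajk,ajo,aju,ajx,aku,akx,aou,aux,fko,fkx,fox,jkl,jlx,lou,low,luw,owx] rk=21  ker:fjo,fju,fjx,fou,jku,jkx,jou,jux,klx,kox,kux,ouw
∂3: piv[afjo,afju,afou,ajku,ajkx,ajou,ajux,akux,fkox] rk=9  ker:fjou,jkux
b_3=(11−9)−0=2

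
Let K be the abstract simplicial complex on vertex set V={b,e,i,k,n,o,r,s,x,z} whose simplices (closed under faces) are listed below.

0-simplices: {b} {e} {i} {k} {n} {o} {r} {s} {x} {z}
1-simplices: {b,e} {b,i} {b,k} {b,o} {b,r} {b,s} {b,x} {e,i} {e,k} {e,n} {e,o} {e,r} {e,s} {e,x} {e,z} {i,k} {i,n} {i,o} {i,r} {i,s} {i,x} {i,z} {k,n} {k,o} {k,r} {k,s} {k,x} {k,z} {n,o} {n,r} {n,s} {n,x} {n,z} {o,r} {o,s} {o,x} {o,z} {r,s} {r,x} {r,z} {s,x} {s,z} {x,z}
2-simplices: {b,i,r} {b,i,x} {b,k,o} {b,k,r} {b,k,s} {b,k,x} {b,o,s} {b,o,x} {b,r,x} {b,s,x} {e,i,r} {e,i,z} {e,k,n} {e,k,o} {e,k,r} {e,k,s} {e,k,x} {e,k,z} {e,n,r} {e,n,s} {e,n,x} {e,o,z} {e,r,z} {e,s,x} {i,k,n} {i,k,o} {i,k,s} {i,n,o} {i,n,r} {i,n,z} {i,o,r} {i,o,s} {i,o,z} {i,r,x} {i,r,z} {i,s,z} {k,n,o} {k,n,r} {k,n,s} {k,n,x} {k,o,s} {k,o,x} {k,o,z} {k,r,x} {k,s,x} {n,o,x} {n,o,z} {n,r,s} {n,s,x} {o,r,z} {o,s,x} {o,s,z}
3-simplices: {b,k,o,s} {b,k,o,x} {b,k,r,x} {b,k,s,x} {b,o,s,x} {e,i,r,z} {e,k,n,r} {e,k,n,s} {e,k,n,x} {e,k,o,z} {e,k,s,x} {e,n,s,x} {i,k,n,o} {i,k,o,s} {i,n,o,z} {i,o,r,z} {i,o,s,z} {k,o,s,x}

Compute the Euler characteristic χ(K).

χ(K)=1

n_0=10 n_1=43 n_2=52 n_3=18
χ=+10−43+52−18=1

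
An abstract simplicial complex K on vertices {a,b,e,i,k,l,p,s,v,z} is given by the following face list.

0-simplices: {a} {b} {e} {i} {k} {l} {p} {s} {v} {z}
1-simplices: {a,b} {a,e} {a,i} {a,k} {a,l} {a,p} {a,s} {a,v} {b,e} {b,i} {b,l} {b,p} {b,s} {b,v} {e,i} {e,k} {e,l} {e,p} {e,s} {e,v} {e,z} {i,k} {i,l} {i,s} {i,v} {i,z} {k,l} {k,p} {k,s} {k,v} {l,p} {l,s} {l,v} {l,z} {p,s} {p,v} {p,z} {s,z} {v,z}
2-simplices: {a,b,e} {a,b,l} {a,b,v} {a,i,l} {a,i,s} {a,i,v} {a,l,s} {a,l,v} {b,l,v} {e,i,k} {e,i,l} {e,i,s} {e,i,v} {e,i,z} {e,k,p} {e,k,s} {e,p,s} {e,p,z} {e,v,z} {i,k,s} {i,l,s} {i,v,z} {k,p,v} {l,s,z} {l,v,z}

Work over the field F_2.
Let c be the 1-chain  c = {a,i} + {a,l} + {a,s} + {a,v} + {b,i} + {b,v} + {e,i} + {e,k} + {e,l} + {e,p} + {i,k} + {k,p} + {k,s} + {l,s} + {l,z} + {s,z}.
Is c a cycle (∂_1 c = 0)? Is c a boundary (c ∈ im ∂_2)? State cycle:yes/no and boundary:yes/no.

n_0=10 n_1=39 n_2=25  [Z2]
∂1: piv[ab,ae,ai,ak,al,ap,as,av,ez] rk=9  ker:be,bi,bl,bp,bs,bv,ei,ek,el,ep,es,ev,ik,il,is,iv,iz,kl,kp,ks,kv,lp,ls,lv,lz,ps,pv,pz,sz,vz
∂2: piv[abe,abl,abv,ail,ais,aiv,als,alv,eik,eil,eis,eiv,eiz,ekp,eks,eps,epz,evz,kpv,lsz,lvz] rk=21  ker:blv,iks,ils,ivz
∂1c = 0
c vs im∂2: residual ≠ 0 ⇒ not boundary

cycle:yes boundary:no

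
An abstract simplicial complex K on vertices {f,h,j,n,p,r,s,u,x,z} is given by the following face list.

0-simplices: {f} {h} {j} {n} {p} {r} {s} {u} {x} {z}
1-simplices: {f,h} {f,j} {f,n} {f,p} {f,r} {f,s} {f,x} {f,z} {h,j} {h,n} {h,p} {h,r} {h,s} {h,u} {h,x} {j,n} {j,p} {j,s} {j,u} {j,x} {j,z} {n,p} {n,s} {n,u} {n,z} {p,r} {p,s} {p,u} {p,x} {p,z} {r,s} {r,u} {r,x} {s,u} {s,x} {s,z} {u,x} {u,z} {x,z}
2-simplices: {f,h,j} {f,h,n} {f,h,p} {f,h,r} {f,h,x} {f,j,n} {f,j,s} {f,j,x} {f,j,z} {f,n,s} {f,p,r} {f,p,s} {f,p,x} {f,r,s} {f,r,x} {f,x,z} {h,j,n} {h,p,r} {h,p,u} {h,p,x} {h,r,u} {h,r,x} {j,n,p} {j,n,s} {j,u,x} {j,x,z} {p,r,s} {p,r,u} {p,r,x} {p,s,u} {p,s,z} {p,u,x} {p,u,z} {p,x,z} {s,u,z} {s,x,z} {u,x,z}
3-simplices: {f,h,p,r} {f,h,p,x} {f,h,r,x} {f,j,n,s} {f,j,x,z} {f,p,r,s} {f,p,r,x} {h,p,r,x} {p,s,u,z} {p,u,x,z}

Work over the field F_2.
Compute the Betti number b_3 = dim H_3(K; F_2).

b_3=1

n_0=10 n_1=39 n_2=37 n_3=10  [Z2]
∂1: piv[fh,fj,fn,fp,fr,fs,fx,fz,hu] rk=9  ker:hj,hn,hp,hr,hs,hx,jn,jp,js,ju,jx,jz,np,ns,nu,nz,pr,ps,pu,px,pz,rs,ru,rx,su,sx,sz,ux,uz,xz
∂2: piv[fhj,fhn,fhp,fhr,fhx,fjn,fjs,fjx,fjz,fns,fpr,fps,fpx,frs,frx,fxz,hpu,hru,jnp,jux,psu,psz,pux,puz,pxz,sxz] rk=26  ker:hjn,hpr,hpx,hrx,jns,jxz,prs,pru,prx,suz,uxz
∂3: piv[fhpr,fhpx,fhrx,fjns,fjxz,fprs,fprx,psuz,puxz] rk=9  ker:hprx
b_3=(10−9)−0=1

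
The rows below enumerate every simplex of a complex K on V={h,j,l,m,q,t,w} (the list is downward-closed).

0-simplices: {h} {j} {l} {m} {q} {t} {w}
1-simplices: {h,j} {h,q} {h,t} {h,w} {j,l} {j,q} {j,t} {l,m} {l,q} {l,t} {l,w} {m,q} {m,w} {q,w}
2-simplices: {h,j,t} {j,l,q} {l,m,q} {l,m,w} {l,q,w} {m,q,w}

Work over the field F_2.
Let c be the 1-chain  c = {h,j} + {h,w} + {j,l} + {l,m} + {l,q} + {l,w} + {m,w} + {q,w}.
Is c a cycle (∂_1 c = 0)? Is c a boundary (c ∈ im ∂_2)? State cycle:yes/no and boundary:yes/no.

n_0=7 n_1=14 n_2=6  [Z2]
∂1: piv[hj,hq,ht,hw,jl,lm] rk=6  ker:jq,jt,lq,lt,lw,mq,mw,qw
∂2: piv[hjt,jlq,lmq,lmw,lqw] rk=5  ker:mqw
∂1c = 0
c vs im∂2: residual ≠ 0 ⇒ not boundary

cycle:yes boundary:no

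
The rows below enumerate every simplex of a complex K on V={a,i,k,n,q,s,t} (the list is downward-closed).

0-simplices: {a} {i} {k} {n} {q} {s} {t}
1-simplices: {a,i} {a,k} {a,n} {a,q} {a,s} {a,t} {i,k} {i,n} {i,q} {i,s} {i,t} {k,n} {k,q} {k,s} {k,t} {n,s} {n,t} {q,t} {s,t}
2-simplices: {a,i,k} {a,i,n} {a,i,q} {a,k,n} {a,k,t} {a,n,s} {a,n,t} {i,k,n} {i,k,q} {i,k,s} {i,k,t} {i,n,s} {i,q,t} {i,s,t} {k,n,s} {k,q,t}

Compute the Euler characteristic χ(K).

n_0=7 n_1=19 n_2=16
χ=+7−19+16=4

χ(K)=4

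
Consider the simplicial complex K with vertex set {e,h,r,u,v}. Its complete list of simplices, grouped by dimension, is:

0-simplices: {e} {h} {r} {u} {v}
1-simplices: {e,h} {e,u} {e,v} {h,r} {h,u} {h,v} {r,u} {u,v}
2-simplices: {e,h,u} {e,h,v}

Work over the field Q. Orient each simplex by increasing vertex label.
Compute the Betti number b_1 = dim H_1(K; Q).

b_1=2

n_0=5 n_1=8 n_2=2  [Q]
∂1: piv[eh,eu,ev,hr] rk=4  ker:hu,hv,ru,uv
∂2: piv[ehu,ehv] rk=2
b_1=(8−4)−2=2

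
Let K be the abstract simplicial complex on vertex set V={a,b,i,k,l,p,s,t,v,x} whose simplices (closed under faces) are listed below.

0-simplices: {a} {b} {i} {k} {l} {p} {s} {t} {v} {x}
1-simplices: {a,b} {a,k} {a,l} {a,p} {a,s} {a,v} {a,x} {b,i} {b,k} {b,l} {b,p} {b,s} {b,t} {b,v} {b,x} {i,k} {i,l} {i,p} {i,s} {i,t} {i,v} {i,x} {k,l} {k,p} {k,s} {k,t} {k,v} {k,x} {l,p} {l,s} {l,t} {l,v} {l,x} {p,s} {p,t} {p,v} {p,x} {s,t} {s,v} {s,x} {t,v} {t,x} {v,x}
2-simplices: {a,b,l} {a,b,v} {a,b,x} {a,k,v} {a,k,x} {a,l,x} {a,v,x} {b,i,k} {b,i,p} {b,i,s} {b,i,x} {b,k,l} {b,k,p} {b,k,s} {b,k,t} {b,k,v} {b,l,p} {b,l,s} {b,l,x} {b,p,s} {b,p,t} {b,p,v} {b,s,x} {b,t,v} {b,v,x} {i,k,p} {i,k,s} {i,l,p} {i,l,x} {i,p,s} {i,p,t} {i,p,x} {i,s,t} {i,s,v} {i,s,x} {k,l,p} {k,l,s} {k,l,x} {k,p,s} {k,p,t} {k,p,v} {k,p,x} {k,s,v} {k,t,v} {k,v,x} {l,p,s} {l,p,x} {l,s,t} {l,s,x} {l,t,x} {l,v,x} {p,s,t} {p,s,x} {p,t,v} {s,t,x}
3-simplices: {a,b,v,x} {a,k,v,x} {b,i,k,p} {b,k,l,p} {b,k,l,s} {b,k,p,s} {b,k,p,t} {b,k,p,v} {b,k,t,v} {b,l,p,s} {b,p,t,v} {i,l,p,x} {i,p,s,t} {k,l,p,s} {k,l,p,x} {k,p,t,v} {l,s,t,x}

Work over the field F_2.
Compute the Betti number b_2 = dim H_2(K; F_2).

b_2=8

n_0=10 n_1=43 n_2=55 n_3=17  [Z2]
∂1: piv[ab,ak,al,ap,as,av,ax,bi,bt] rk=9  ker:bk,bl,bp,bs,bv,bx,ik,il,ip,is,it,iv,ix,kl,kp,ks,kt,kv,kx,lp,ls,lt,lv,lx,ps,pt,pv,px,st,sv,sx,tv,tx,vx
∂2: piv[abl,abv,abx,akv,akx,alx,avx,bik,bip,bis,bix,bkl,bkp,bks,bkt,bkv,blp,bls,bps,bpt,bpv,bsx,btv,ilp,ipt,ipx,ist,isv,ksv,lst,ltx,lvx] rk=32  ker:blx,bvx,ikp,iks,ilx,ips,isx,klp,kls,klx,kps,kpt,kpv,kpx,ktv,kvx,lps,lpx,lsx,pst,psx,ptv,stx
∂3: piv[abvx,akvx,bikp,bklp,bkls,bkps,bkpt,bkpv,bktv,blps,bptv,ilpx,ipst,klpx,lstx] rk=15  ker:klps,kptv
b_2=(55−32)−15=8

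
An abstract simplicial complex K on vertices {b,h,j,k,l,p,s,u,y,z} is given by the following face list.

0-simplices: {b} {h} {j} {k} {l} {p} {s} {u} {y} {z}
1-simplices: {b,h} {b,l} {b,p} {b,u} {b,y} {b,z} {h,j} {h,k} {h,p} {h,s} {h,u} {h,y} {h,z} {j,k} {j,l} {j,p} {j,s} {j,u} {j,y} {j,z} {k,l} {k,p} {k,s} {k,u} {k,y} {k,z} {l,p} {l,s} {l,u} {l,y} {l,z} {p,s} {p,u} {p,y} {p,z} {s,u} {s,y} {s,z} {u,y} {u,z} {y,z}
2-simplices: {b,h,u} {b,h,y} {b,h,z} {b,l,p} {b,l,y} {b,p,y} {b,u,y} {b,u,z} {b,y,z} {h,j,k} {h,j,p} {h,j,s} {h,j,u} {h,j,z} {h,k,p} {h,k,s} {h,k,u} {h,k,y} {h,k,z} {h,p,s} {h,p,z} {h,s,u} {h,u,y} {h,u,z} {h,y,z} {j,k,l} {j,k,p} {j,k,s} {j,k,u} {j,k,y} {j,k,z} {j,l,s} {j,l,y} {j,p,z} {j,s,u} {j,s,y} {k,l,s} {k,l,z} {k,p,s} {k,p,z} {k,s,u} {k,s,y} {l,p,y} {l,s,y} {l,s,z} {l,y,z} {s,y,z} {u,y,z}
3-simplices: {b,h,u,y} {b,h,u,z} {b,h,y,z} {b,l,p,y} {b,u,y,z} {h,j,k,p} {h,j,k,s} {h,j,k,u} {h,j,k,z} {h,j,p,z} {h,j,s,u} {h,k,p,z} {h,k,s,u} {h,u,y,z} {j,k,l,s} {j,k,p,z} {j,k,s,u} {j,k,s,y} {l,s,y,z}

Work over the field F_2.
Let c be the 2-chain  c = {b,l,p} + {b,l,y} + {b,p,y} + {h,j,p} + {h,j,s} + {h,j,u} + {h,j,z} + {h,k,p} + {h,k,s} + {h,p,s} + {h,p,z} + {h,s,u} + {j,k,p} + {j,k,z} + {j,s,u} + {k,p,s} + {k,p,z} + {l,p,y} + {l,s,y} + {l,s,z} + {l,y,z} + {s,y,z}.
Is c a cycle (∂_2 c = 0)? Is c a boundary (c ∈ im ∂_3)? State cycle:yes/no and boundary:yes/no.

n_0=10 n_1=41 n_2=48 n_3=19  [Z2]
∂1: piv[bh,bl,bp,bu,by,bz,hj,hk,hs] rk=9  ker:hp,hu,hy,hz,jk,jl,jp,js,ju,jy,jz,kl,kp,ks,ku,ky,kz,lp,ls,lu,ly,lz,ps,pu,py,pz,su,sy,sz,uy,uz,yz
∂2: piv[bhu,bhy,bhz,blp,bly,bpy,buy,buz,byz,hjk,hjp,hjs,hju,hjz,hkp,hks,hku,hky,hkz,hps,hpz,hsu,jkl,jky,jls,jly,jsy,klz,lsz] rk=29  ker:huy,huz,hyz,jkp,jks,jku,jkz,jpz,jsu,kls,kps,kpz,ksu,ksy,lpy,lsy,lyz,syz,uyz
∂3: piv[bhuy,bhuz,bhyz,blpy,buyz,hjkp,hjks,hjku,hjkz,hjpz,hjsu,hkpz,hksu,jkls,jksy,lsyz] rk=16  ker:huyz,jkpz,jksu
∂2c = 0
c vs im∂3: residual ≠ 0 ⇒ not boundary

cycle:yes boundary:no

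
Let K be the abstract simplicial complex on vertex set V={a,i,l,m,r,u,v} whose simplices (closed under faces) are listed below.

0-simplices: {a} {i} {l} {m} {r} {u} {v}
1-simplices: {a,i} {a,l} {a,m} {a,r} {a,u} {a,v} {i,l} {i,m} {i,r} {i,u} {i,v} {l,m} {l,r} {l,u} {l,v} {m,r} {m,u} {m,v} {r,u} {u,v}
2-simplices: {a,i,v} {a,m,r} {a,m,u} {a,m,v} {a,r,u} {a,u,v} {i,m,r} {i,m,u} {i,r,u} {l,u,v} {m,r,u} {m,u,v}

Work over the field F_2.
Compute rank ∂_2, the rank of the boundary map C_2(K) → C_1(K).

rank∂_2=9

n_0=7 n_1=20 n_2=12  [Z2]
∂1: piv[ai,al,am,ar,au,av] rk=6  ker:il,im,ir,iu,iv,lm,lr,lu,lv,mr,mu,mv,ru,uv
∂2: piv[aiv,amr,amu,amv,aru,auv,imr,imu,luv] rk=9  ker:iru,mru,muv
rk∂_2=9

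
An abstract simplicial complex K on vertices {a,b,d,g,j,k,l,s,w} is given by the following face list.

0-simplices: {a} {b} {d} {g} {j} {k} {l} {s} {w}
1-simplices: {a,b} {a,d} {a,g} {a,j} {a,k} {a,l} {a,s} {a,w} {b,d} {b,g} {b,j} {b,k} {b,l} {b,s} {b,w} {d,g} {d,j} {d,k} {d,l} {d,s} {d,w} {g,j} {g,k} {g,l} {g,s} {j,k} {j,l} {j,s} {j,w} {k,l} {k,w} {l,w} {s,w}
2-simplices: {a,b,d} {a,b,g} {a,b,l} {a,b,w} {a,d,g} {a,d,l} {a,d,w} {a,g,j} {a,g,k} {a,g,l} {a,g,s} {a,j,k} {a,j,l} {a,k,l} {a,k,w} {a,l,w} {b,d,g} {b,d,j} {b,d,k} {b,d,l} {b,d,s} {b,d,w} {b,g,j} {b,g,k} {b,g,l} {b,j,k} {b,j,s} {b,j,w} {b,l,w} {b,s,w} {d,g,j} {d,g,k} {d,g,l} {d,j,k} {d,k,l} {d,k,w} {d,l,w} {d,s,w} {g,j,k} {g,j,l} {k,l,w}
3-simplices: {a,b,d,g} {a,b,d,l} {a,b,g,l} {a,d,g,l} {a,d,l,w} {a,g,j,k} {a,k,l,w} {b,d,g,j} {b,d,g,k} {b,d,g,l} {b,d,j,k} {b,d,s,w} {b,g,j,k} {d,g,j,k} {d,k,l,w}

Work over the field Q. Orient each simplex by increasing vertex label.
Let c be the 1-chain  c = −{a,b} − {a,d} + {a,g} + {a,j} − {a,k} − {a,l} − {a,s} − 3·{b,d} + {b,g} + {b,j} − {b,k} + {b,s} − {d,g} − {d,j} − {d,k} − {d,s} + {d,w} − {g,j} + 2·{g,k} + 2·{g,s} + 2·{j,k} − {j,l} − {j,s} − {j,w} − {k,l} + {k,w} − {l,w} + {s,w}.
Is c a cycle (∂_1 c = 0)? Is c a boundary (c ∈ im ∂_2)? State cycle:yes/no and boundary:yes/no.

cycle:no boundary:no

n_0=9 n_1=33 n_2=41 n_3=15  [Q]
∂1: piv[ab,ad,ag,aj,ak,al,as,aw] rk=8  ker:bd,bg,bj,bk,bl,bs,bw,dg,dj,dk,dl,ds,dw,gj,gk,gl,gs,jk,jl,js,jw,kl,kw,lw,sw
∂2: piv[abd,abg,abl,abw,adg,adl,adw,agj,agk,agl,ags,ajk,ajl,akl,akw,alw,bdj,bdk,bds,bgj,bgk,bjs,bjw,bsw] rk=24  ker:bdg,bdl,bdw,bgl,bjk,blw,dgj,dgk,dgl,djk,dkl,dkw,dlw,dsw,gjk,gjl,klw
∂3: piv[abdg,abdl,abgl,adgl,adlw,agjk,aklw,bdgj,bdgk,bdjk,bdsw,bgjk,dklw] rk=13  ker:bdgl,dgjk
∂1c = 3·{a} − {d} − 2·{g} + {j} + {k} − 2·{l} − {s} + {w}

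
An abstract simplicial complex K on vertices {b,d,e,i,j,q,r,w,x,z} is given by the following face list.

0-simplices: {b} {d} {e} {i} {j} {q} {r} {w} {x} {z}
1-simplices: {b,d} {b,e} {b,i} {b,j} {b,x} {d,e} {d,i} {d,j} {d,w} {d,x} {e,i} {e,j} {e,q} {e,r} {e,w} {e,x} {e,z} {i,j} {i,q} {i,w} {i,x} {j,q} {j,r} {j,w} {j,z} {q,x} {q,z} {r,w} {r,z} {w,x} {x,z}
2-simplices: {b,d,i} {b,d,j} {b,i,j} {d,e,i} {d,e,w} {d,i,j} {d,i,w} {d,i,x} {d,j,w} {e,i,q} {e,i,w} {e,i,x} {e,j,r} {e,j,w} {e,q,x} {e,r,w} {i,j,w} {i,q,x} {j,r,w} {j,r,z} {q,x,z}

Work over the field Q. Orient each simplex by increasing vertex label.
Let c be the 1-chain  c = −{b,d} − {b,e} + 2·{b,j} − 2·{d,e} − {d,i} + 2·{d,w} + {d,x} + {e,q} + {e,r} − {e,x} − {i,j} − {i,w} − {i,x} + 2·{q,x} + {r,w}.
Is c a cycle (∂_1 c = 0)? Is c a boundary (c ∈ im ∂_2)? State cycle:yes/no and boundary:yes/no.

n_0=10 n_1=31 n_2=21  [Q]
∂1: piv[bd,be,bi,bj,bx,dw,eq,er,ez] rk=9  ker:de,di,dj,dx,ei,ej,ew,ex,ij,iq,iw,ix,jq,jr,jw,jz,qx,qz,rw,rz,wx,xz
∂2: piv[bdi,bdj,bij,dei,dew,diw,dix,djw,eiq,eix,ejr,ejw,eqx,erw,jrz,qxz] rk=16  ker:dij,eiw,ijw,iqx,jrw
∂1c = −{d} − 4·{e} + 2·{i} + {j} − {q} + 2·{w} + {x}

cycle:no boundary:no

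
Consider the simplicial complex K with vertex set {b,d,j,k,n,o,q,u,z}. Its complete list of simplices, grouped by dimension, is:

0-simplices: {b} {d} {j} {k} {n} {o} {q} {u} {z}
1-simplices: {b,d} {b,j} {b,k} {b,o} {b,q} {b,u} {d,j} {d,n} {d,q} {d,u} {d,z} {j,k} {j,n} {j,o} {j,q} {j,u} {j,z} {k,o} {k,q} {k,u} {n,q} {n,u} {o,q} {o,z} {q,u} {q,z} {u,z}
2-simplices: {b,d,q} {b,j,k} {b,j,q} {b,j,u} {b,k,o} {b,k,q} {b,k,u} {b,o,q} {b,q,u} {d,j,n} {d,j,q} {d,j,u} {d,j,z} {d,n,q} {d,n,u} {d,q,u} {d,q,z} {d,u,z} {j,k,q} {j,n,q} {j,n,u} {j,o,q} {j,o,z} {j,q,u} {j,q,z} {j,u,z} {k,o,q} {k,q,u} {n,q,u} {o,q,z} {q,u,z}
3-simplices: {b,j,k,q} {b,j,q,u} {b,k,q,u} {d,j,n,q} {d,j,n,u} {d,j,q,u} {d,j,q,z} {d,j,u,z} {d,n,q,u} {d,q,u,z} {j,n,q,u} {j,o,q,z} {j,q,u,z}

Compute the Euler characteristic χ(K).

n_0=9 n_1=27 n_2=31 n_3=13
χ=+9−27+31−13=0

χ(K)=0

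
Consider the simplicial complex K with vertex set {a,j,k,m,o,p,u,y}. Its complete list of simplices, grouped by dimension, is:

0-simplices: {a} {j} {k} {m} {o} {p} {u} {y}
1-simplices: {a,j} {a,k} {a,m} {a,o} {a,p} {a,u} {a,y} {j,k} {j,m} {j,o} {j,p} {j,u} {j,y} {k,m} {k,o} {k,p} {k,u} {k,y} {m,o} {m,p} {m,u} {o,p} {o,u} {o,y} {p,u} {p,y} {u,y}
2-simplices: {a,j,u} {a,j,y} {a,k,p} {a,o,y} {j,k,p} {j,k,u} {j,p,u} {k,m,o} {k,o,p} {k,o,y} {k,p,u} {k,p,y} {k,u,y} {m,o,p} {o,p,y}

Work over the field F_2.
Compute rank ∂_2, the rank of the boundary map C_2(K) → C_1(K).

rank∂_2=13

n_0=8 n_1=27 n_2=15  [Z2]
∂1: piv[aj,ak,am,ao,ap,au,ay] rk=7  ker:jk,jm,jo,jp,ju,jy,km,ko,kp,ku,ky,mo,mp,mu,op,ou,oy,pu,py,uy
∂2: piv[aju,ajy,akp,aoy,jkp,jku,jpu,kmo,kop,koy,kpy,kuy,mop] rk=13  ker:kpu,opy
rk∂_2=13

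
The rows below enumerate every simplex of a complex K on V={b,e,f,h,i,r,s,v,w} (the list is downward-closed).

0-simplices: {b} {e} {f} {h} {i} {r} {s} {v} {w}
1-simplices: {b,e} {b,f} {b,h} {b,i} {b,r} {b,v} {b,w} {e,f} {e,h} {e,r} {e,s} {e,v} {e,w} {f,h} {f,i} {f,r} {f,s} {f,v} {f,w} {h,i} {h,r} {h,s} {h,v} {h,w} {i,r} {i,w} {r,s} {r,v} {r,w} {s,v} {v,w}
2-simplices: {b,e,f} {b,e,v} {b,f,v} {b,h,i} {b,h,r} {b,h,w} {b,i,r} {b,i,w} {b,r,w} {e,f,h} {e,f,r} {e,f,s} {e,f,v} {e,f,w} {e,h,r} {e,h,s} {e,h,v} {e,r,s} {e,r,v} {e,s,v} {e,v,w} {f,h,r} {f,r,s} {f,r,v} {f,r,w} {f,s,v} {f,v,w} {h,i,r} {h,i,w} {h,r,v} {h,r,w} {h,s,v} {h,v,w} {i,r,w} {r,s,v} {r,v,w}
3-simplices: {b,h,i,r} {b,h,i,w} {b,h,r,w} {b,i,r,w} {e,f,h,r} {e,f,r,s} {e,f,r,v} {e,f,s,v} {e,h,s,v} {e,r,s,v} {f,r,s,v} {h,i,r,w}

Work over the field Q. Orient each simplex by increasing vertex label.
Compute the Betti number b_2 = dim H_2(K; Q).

b_2=5

n_0=9 n_1=31 n_2=36 n_3=12  [Q]
∂1: piv[be,bf,bh,bi,br,bv,bw,es] rk=8  ker:ef,eh,er,ev,ew,fh,fi,fr,fs,fv,fw,hi,hr,hs,hv,hw,ir,iw,rs,rv,rw,sv,vw
∂2: piv[bef,bev,bfv,bhi,bhr,bhw,bir,biw,brw,efh,efr,efs,efw,ehr,ehs,ehv,ers,erv,esv,evw,frw] rk=21  ker:efv,fhr,frs,frv,fsv,fvw,hir,hiw,hrv,hrw,hsv,hvw,irw,rsv,rvw
∂3: piv[bhir,bhiw,bhrw,birw,efhr,efrs,efrv,efsv,ehsv,ersv] rk=10  ker:frsv,hirw
b_2=(36−21)−10=5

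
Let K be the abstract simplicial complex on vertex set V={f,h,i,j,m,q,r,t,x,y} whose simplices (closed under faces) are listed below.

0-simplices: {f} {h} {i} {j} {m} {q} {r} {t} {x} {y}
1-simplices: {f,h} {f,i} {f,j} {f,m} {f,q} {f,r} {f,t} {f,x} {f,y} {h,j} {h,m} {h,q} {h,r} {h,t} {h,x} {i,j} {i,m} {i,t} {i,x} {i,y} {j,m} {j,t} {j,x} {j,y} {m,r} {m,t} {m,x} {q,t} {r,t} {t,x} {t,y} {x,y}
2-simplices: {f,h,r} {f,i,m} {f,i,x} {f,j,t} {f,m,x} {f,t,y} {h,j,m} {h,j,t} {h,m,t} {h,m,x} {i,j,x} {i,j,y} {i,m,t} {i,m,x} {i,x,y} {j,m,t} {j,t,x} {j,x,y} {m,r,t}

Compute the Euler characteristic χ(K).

χ(K)=-3

n_0=10 n_1=32 n_2=19
χ=+10−32+19=-3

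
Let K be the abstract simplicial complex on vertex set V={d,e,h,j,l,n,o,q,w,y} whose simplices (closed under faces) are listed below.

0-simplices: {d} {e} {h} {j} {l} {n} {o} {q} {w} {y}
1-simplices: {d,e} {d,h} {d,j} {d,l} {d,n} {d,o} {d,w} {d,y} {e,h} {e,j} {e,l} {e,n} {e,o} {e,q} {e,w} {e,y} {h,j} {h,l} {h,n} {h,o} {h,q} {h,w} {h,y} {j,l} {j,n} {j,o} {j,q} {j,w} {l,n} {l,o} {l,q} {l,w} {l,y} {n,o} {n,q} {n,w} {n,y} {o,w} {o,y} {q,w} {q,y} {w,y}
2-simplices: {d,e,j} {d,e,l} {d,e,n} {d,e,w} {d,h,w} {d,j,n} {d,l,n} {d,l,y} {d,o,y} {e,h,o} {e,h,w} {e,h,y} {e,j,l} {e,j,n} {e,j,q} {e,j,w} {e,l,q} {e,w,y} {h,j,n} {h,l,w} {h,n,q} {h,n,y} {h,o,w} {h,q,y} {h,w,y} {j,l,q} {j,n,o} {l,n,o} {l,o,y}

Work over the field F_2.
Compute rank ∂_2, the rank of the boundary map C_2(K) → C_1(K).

rank∂_2=26

n_0=10 n_1=42 n_2=29  [Z2]
∂1: piv[de,dh,dj,dl,dn,do,dw,dy,eq] rk=9  ker:eh,ej,el,en,eo,ew,ey,hj,hl,hn,ho,hq,hw,hy,jl,jn,jo,jq,jw,ln,lo,lq,lw,ly,no,nq,nw,ny,ow,oy,qw,qy,wy
∂2: piv[dej,del,den,dew,dhw,djn,dln,dly,doy,eho,ehw,ehy,ejl,ejq,ejw,elq,ewy,hjn,hlw,hnq,hny,how,hqy,jno,lno,loy] rk=26  ker:ejn,hwy,jlq
rk∂_2=26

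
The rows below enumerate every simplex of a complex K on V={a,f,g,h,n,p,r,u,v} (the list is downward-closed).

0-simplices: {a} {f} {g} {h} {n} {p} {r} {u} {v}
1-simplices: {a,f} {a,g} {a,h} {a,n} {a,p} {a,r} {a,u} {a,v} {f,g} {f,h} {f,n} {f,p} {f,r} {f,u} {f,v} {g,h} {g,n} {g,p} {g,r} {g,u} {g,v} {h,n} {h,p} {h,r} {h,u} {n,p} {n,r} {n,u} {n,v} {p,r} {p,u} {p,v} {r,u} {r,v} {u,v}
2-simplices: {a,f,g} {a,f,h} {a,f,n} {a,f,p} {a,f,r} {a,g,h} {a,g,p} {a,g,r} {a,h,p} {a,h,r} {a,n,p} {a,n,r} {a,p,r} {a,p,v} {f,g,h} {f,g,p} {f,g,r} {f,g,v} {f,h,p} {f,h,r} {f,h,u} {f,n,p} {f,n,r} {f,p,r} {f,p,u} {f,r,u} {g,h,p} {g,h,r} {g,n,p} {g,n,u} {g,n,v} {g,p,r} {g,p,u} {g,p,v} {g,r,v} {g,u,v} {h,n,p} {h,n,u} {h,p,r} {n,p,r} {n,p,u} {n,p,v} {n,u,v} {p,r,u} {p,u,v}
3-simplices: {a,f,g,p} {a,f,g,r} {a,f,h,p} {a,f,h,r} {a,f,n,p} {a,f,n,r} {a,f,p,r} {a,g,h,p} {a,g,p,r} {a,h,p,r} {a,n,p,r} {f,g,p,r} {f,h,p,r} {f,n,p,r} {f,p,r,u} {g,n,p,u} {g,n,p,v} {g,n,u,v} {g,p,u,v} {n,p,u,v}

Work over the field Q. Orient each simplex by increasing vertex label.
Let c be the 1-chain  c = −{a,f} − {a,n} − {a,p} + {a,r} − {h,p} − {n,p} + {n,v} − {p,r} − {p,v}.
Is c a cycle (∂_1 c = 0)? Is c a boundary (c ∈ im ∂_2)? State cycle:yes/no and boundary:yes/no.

cycle:no boundary:no

n_0=9 n_1=35 n_2=45 n_3=20  [Q]
∂1: piv[af,ag,ah,an,ap,ar,au,av] rk=8  ker:fg,fh,fn,fp,fr,fu,fv,gh,gn,gp,gr,gu,gv,hn,hp,hr,hu,np,nr,nu,nv,pr,pu,pv,ru,rv,uv
∂2: piv[afg,afh,afn,afp,afr,agh,agp,agr,ahp,ahr,anp,anr,apr,apv,fgv,fhu,fpu,fru,gnp,gnu,gnv,gpu,gpv,grv,guv,hnp] rk=26  ker:fgh,fgp,fgr,fhp,fhr,fnp,fnr,fpr,ghp,ghr,gpr,hnu,hpr,npr,npu,npv,nuv,pru,puv
∂3: piv[afgp,afgr,afhp,afhr,afnp,afnr,afpr,aghp,agpr,ahpr,anpr,fpru,gnpu,gnpv,gnuv,gpuv] rk=16  ker:fgpr,fhpr,fnpr,npuv
∂1c = 2·{a} − {f} + {h} − {n} − {p}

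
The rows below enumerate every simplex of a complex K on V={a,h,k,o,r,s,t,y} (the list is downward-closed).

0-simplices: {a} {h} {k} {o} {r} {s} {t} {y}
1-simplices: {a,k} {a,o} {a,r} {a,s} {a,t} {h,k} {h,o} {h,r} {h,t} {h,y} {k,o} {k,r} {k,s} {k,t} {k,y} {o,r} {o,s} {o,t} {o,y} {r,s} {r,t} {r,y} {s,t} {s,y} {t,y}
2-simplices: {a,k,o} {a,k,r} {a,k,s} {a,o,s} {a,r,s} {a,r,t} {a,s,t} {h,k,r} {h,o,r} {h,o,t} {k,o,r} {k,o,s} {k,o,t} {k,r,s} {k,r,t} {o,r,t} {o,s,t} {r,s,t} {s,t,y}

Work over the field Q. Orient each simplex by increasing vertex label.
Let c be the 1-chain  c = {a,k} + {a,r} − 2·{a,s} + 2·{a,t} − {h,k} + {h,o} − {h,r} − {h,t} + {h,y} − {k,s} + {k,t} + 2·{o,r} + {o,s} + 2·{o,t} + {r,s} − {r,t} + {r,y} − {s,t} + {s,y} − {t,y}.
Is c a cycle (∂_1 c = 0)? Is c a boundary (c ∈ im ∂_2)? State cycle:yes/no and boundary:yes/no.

n_0=8 n_1=25 n_2=19  [Q]
∂1: piv[ak,ao,ar,as,at,hk,hy] rk=7  ker:ho,hr,ht,ko,kr,ks,kt,ky,or,os,ot,oy,rs,rt,ry,st,sy,ty
∂2: piv[ako,akr,aks,aos,ars,art,ast,hkr,hor,hot,kor,kot,krt,sty] rk=14  ker:kos,krs,ort,ost,rst
∂1c = −2·{a} + {h} − 4·{o} + {r} − {s} + 3·{t} + 2·{y}

cycle:no boundary:no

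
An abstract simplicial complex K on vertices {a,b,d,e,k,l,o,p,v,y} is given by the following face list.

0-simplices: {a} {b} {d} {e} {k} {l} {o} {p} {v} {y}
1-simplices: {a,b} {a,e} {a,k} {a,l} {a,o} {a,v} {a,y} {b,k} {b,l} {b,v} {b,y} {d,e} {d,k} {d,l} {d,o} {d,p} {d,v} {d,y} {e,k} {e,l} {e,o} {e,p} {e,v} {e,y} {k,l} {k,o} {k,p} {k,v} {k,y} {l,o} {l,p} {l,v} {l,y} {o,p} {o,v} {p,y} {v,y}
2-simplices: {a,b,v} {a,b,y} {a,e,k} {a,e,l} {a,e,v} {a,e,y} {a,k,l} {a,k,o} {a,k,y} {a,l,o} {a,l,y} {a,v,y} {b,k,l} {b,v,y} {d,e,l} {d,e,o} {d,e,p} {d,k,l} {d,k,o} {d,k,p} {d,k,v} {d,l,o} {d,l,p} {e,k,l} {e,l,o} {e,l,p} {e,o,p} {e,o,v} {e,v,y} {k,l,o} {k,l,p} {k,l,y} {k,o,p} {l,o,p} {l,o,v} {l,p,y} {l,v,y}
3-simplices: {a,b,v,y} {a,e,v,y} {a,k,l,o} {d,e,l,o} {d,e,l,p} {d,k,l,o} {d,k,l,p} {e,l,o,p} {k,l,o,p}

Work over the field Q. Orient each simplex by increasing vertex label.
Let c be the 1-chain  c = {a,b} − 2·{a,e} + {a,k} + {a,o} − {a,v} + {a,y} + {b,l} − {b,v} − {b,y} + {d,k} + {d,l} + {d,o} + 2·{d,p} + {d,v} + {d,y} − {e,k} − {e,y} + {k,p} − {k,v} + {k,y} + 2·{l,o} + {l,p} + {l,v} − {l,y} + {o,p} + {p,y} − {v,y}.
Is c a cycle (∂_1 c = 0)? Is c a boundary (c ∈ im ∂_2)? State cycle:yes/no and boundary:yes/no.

cycle:no boundary:no

n_0=10 n_1=37 n_2=37 n_3=9  [Q]
∂1: piv[ab,ae,ak,al,ao,av,ay,de,dp] rk=9  ker:bk,bl,bv,by,dk,dl,do,dv,dy,ek,el,eo,ep,ev,ey,kl,ko,kp,kv,ky,lo,lp,lv,ly,op,ov,py,vy
∂2: piv[abv,aby,aek,ael,aev,aey,akl,ako,aky,alo,aly,avy,bkl,del,deo,dep,dkl,dko,dkp,dkv,dlp,eop,eov,lov,lpy] rk=25  ker:bvy,dlo,ekl,elo,elp,evy,klo,klp,kly,kop,lop,lvy
∂3: piv[abvy,aevy,aklo,delo,delp,dklo,dklp,elop,klop] rk=9
∂1c = −{a} + 2·{b} − 7·{d} − {l} + 3·{o} + 4·{p}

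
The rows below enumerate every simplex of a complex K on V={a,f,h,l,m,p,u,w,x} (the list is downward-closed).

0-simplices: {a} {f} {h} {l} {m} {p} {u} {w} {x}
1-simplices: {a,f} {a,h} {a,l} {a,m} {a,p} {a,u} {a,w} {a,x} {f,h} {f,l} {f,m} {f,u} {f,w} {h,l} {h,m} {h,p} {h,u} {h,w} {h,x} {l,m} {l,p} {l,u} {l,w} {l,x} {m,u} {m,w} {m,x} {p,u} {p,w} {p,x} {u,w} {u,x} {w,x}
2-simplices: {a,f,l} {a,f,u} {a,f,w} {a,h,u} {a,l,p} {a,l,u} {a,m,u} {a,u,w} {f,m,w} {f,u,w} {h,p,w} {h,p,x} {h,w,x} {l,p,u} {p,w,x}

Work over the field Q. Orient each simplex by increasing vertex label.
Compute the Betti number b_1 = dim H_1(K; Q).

b_1=12

n_0=9 n_1=33 n_2=15  [Q]
∂1: piv[af,ah,al,am,ap,au,aw,ax] rk=8  ker:fh,fl,fm,fu,fw,hl,hm,hp,hu,hw,hx,lm,lp,lu,lw,lx,mu,mw,mx,pu,pw,px,uw,ux,wx
∂2: piv[afl,afu,afw,ahu,alp,alu,amu,auw,fmw,hpw,hpx,hwx,lpu] rk=13  ker:fuw,pwx
b_1=(33−8)−13=12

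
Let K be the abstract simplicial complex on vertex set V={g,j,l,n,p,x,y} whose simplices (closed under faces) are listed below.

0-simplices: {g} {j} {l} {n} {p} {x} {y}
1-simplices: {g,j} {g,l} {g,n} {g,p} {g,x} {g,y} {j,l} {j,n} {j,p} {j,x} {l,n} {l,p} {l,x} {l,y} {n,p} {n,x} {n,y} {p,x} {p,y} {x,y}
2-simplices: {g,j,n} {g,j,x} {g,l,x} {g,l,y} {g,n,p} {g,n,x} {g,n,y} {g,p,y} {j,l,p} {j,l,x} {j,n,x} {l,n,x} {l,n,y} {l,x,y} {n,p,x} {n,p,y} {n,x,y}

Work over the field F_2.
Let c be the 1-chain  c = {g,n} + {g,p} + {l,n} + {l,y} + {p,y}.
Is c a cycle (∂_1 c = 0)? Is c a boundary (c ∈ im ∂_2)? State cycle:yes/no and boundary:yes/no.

n_0=7 n_1=20 n_2=17  [Z2]
∂1: piv[gj,gl,gn,gp,gx,gy] rk=6  ker:jl,jn,jp,jx,ln,lp,lx,ly,np,nx,ny,px,py,xy
∂2: piv[gjn,gjx,glx,gly,gnp,gnx,gny,gpy,jlp,jlx,lnx,lxy,npx] rk=13  ker:jnx,lny,npy,nxy
∂1c = 0
c vs im∂2: reduces to 0 ⇒ boundary

cycle:yes boundary:yes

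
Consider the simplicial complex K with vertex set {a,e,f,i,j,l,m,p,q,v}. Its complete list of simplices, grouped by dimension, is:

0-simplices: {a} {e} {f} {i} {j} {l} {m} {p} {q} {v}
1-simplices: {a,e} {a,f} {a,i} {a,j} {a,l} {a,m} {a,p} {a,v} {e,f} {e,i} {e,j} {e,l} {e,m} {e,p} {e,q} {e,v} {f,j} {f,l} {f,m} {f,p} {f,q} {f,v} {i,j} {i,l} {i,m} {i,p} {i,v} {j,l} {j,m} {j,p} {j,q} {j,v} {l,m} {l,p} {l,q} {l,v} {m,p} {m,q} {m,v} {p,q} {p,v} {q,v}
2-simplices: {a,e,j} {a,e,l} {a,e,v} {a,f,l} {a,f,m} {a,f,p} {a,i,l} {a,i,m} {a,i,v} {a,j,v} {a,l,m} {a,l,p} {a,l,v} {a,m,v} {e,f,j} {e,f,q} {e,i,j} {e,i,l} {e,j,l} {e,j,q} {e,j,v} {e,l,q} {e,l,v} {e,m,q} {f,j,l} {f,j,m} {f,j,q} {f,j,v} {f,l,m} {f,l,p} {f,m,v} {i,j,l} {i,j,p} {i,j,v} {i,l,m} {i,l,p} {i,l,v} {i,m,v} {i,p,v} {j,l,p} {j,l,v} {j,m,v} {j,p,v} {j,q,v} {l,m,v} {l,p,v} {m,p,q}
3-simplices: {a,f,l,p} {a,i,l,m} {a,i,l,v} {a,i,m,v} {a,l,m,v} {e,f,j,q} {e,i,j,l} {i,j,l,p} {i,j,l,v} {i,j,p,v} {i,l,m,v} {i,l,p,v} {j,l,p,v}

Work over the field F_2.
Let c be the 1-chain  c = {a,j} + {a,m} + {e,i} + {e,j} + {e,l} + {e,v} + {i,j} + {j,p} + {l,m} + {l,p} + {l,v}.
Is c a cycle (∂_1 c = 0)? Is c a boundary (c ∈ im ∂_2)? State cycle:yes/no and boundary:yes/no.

cycle:yes boundary:yes

n_0=10 n_1=42 n_2=47 n_3=13  [Z2]
∂1: piv[ae,af,ai,aj,al,am,ap,av,eq] rk=9  ker:ef,ei,ej,el,em,ep,ev,fj,fl,fm,fp,fq,fv,ij,il,im,ip,iv,jl,jm,jp,jq,jv,lm,lp,lq,lv,mp,mq,mv,pq,pv,qv
∂2: piv[aej,ael,aev,afl,afm,afp,ail,aim,aiv,ajv,alm,alp,alv,amv,efj,efq,eij,eil,ejl,ejq,elq,emq,fjl,fjm,fjv,ijp,ilp,ipv,jqv,mpq] rk=30  ker:ejv,elv,fjq,flm,flp,fmv,ijl,ijv,ilm,ilv,imv,jlp,jlv,jmv,jpv,lmv,lpv
∂3: piv[aflp,ailm,ailv,aimv,almv,efjq,eijl,ijlp,ijlv,ijpv,ilpv] rk=11  ker:ilmv,jlpv
∂1c = 0
c vs im∂2: reduces to 0 ⇒ boundary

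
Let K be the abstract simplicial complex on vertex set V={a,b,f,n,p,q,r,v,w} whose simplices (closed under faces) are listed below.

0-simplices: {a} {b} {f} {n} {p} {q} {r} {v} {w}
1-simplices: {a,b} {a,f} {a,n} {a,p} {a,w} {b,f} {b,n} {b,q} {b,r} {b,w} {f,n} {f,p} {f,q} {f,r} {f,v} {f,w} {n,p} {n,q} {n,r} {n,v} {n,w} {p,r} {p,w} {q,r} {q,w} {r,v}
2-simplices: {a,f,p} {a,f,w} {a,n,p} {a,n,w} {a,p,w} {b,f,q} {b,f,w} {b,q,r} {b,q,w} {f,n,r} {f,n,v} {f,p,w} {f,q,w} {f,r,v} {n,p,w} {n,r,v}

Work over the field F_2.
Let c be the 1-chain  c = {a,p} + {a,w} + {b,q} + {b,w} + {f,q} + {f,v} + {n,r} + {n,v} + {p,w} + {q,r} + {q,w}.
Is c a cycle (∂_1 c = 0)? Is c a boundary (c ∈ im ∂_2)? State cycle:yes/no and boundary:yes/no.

cycle:yes boundary:no

n_0=9 n_1=26 n_2=16  [Z2]
∂1: piv[ab,af,an,ap,aw,bq,br,fv] rk=8  ker:bf,bn,bw,fn,fp,fq,fr,fw,np,nq,nr,nv,nw,pr,pw,qr,qw,rv
∂2: piv[afp,afw,anp,anw,apw,bfq,bfw,bqr,bqw,fnr,fnv,frv] rk=12  ker:fpw,fqw,npw,nrv
∂1c = 0
c vs im∂2: residual ≠ 0 ⇒ not boundary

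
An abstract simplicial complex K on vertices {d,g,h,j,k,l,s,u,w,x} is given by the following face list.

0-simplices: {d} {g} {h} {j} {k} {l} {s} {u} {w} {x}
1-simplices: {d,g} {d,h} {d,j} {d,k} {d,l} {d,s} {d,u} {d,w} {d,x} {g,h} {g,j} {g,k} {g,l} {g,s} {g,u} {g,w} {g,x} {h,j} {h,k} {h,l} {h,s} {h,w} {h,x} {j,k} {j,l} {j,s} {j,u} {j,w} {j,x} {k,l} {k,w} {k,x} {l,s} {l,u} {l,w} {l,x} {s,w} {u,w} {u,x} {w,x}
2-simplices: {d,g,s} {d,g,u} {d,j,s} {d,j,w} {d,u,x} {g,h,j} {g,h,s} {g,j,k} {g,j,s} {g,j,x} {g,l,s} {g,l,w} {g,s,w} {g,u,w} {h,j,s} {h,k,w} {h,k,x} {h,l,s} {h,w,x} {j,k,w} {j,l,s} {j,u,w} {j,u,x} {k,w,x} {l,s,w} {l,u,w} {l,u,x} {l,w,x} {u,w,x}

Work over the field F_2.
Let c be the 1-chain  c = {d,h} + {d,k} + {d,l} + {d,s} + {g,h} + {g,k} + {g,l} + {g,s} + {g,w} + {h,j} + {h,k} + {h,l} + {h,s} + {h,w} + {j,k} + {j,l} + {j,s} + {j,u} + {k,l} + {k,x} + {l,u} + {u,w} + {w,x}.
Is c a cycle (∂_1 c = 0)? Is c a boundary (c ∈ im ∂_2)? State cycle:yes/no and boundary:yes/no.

n_0=10 n_1=40 n_2=29  [Z2]
∂1: piv[dg,dh,dj,dk,dl,ds,du,dw,dx] rk=9  ker:gh,gj,gk,gl,gs,gu,gw,gx,hj,hk,hl,hs,hw,hx,jk,jl,js,ju,jw,jx,kl,kw,kx,ls,lu,lw,lx,sw,uw,ux,wx
∂2: piv[dgs,dgu,djs,djw,dux,ghj,ghs,gjk,gjs,gjx,gls,glw,gsw,guw,hkw,hkx,hls,hwx,jkw,jls,juw,jux,luw,lux,lwx] rk=25  ker:hjs,kwx,lsw,uwx
∂1c = {g} + {h} + {j} + {u}

cycle:no boundary:no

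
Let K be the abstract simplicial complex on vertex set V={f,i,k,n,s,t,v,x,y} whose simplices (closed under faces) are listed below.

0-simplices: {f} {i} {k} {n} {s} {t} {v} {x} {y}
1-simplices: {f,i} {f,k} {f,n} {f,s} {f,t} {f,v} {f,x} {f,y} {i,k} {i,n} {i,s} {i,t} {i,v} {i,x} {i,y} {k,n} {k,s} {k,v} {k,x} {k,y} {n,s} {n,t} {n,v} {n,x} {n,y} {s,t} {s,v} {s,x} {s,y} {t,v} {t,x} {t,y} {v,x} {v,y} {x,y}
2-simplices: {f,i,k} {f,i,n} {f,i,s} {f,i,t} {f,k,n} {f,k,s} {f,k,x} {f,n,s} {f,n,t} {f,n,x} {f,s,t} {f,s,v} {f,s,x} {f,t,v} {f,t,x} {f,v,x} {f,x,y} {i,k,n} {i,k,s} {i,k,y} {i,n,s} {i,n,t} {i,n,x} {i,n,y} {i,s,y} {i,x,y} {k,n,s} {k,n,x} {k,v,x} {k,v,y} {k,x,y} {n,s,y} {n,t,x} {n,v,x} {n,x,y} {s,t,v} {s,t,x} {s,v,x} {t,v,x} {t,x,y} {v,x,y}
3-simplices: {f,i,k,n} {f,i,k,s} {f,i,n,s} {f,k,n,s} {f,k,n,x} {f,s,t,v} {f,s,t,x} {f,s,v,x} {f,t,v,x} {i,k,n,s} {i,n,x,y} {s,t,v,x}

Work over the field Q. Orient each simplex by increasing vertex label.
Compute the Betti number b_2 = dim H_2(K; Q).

n_0=9 n_1=35 n_2=41 n_3=12  [Q]
∂1: piv[fi,fk,fn,fs,ft,fv,fx,fy] rk=8  ker:ik,in,is,it,iv,ix,iy,kn,ks,kv,kx,ky,ns,nt,nv,nx,ny,st,sv,sx,sy,tv,tx,ty,vx,vy,xy
∂2: piv[fik,fin,fis,fit,fkn,fks,fkx,fns,fnt,fnx,fst,fsv,fsx,ftv,ftx,fvx,fxy,iky,inx,iny,isy,ixy,kvx,kvy,nvx,txy] rk=26  ker:ikn,iks,ins,int,kns,knx,kxy,nsy,ntx,nxy,stv,stx,svx,tvx,vxy
∂3: piv[fikn,fiks,fins,fkns,fknx,fstv,fstx,fsvx,ftvx,inxy] rk=10  ker:ikns,stvx
b_2=(41−26)−10=5

b_2=5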